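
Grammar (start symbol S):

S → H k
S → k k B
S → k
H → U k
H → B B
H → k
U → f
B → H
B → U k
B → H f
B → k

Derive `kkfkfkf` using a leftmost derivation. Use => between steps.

S=>kkB=>kkHf=>kkBBf=>kkUkBf=>kkfkBf=>kkfkHf=>kkfkUkf=>kkfkfkf

S => kkB   [S → k k B]
kkB => kkHf   [B → H f]
kkHf => kkBBf   [H → B B]
kkBBf => kkUkBf   [B → U k]
kkUkBf => kkfkBf   [U → f]
kkfkBf => kkfkHf   [B → H]
kkfkHf => kkfkUkf   [H → U k]
kkfkUkf => kkfkfkf   [U → f]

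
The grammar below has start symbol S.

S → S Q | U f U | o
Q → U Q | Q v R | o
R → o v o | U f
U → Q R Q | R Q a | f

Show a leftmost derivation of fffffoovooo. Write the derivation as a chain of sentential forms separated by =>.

S => SQ => UfUQ => ffUQ => fffQ => fffUQ => ffffQ => ffffUQ => ffffQRQQ => ffffUQRQQ => fffffQRQQ => fffffoRQQ => fffffoovoQQ => fffffoovooQ => fffffoovooo

S => SQ   [S → S Q]
SQ => UfUQ   [S → U f U]
UfUQ => ffUQ   [U → f]
ffUQ => fffQ   [U → f]
fffQ => fffUQ   [Q → U Q]
fffUQ => ffffQ   [U → f]
ffffQ => ffffUQ   [Q → U Q]
ffffUQ => ffffQRQQ   [U → Q R Q]
ffffQRQQ => ffffUQRQQ   [Q → U Q]
ffffUQRQQ => fffffQRQQ   [U → f]
fffffQRQQ => fffffoRQQ   [Q → o]
fffffoRQQ => fffffoovoQQ   [R → o v o]
fffffoovoQQ => fffffoovooQ   [Q → o]
fffffoovooQ => fffffoovooo   [Q → o]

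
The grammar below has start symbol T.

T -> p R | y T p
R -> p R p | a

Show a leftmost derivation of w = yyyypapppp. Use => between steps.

T => yTp => yyTpp => yyyTppp => yyyyTpppp => yyyypRpppp => yyyypapppp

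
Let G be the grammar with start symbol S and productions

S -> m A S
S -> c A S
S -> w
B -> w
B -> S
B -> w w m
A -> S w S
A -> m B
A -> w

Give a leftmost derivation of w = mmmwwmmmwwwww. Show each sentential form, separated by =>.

S=>mAS=>mmBS=>mmSS=>mmmASS=>mmmwSS=>mmmwwS=>mmmwwmAS=>mmmwwmSwSS=>mmmwwmmASwSS=>mmmwwmmmBSwSS=>mmmwwmmmwSwSS=>mmmwwmmmwwwSS=>mmmwwmmmwwwwS=>mmmwwmmmwwwww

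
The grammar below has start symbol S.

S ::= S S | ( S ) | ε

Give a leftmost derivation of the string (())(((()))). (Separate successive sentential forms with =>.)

S => SS => (S)S => ((S))S => (())S => (())(S) => (())((S)) => (())(((S))) => (())((((S)))) => (())(((())))

S => SS   [S ::= S S]
SS => (S)S   [S ::= ( S )]
(S)S => ((S))S   [S ::= ( S )]
((S))S => (())S   [S ::= ε]
(())S => (())(S)   [S ::= ( S )]
(())(S) => (())((S))   [S ::= ( S )]
(())((S)) => (())(((S)))   [S ::= ( S )]
(())(((S))) => (())((((S))))   [S ::= ( S )]
(())((((S)))) => (())(((())))   [S ::= ε]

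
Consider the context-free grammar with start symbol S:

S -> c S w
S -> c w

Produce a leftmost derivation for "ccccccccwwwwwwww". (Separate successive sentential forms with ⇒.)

S⇒cSw⇒ccSww⇒cccSwww⇒ccccSwwww⇒cccccSwwwww⇒ccccccSwwwwww⇒cccccccSwwwwwww⇒ccccccccwwwwwwww

S ⇒ cSw   [S -> c S w]
cSw ⇒ ccSww   [S -> c S w]
ccSww ⇒ cccSwww   [S -> c S w]
cccSwww ⇒ ccccSwwww   [S -> c S w]
ccccSwwww ⇒ cccccSwwwww   [S -> c S w]
cccccSwwwww ⇒ ccccccSwwwwww   [S -> c S w]
ccccccSwwwwww ⇒ cccccccSwwwwwww   [S -> c S w]
cccccccSwwwwwww ⇒ ccccccccwwwwwwww   [S -> c w]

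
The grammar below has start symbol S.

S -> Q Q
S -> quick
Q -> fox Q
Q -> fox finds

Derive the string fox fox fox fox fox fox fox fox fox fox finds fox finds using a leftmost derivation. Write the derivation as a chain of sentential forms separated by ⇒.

S ⇒ Q Q ⇒ fox Q Q ⇒ fox fox Q Q ⇒ fox fox fox Q Q ⇒ fox fox fox fox Q Q ⇒ fox fox fox fox fox Q Q ⇒ fox fox fox fox fox fox Q Q ⇒ fox fox fox fox fox fox fox Q Q ⇒ fox fox fox fox fox fox fox fox Q Q ⇒ fox fox fox fox fox fox fox fox fox Q Q ⇒ fox fox fox fox fox fox fox fox fox fox finds Q ⇒ fox fox fox fox fox fox fox fox fox fox finds fox finds

S ⇒ Q Q   [S -> Q Q]
Q Q ⇒ fox Q Q   [Q -> fox Q]
fox Q Q ⇒ fox fox Q Q   [Q -> fox Q]
fox fox Q Q ⇒ fox fox fox Q Q   [Q -> fox Q]
fox fox fox Q Q ⇒ fox fox fox fox Q Q   [Q -> fox Q]
fox fox fox fox Q Q ⇒ fox fox fox fox fox Q Q   [Q -> fox Q]
fox fox fox fox fox Q Q ⇒ fox fox fox fox fox fox Q Q   [Q -> fox Q]
fox fox fox fox fox fox Q Q ⇒ fox fox fox fox fox fox fox Q Q   [Q -> fox Q]
fox fox fox fox fox fox fox Q Q ⇒ fox fox fox fox fox fox fox fox Q Q   [Q -> fox Q]
fox fox fox fox fox fox fox fox Q Q ⇒ fox fox fox fox fox fox fox fox fox Q Q   [Q -> fox Q]
fox fox fox fox fox fox fox fox fox Q Q ⇒ fox fox fox fox fox fox fox fox fox fox finds Q   [Q -> fox finds]
fox fox fox fox fox fox fox fox fox fox finds Q ⇒ fox fox fox fox fox fox fox fox fox fox finds fox finds   [Q -> fox finds]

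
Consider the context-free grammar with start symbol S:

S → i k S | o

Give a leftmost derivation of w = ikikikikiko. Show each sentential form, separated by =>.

S=>ikS=>ikikS=>ikikikS=>ikikikikS=>ikikikikikS=>ikikikikiko

S => ikS   [S → i k S]
ikS => ikikS   [S → i k S]
ikikS => ikikikS   [S → i k S]
ikikikS => ikikikikS   [S → i k S]
ikikikikS => ikikikikikS   [S → i k S]
ikikikikikS => ikikikikiko   [S → o]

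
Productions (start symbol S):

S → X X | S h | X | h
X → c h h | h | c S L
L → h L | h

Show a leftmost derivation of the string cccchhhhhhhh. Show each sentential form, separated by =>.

S => X   [S → X]
X => cSL   [X → c S L]
cSL => cXL   [S → X]
cXL => ccSLL   [X → c S L]
ccSLL => ccShLL   [S → S h]
ccShLL => ccShhLL   [S → S h]
ccShhLL => ccXhhLL   [S → X]
ccXhhLL => cccSLhhLL   [X → c S L]
cccSLhhLL => cccXLhhLL   [S → X]
cccXLhhLL => cccchhLhhLL   [X → c h h]
cccchhLhhLL => cccchhhLhhLL   [L → h L]
cccchhhLhhLL => cccchhhhhhLL   [L → h]
cccchhhhhhLL => cccchhhhhhhL   [L → h]
cccchhhhhhhL => cccchhhhhhhh   [L → h]

S => X => cSL => cXL => ccSLL => ccShLL => ccShhLL => ccXhhLL => cccSLhhLL => cccXLhhLL => cccchhLhhLL => cccchhhLhhLL => cccchhhhhhLL => cccchhhhhhhL => cccchhhhhhhh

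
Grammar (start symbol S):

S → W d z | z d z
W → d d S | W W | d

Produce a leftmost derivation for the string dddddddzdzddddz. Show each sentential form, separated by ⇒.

S ⇒ Wdz ⇒ WWdz ⇒ WWWdz ⇒ WWWWdz ⇒ WWWWWdz ⇒ dWWWWdz ⇒ dddSWWWdz ⇒ dddWdzWWWdz ⇒ dddddSdzWWWdz ⇒ dddddWdzdzWWWdz ⇒ dddddddzdzWWWdz ⇒ dddddddzdzdWWdz ⇒ dddddddzdzddWdz ⇒ dddddddzdzddddz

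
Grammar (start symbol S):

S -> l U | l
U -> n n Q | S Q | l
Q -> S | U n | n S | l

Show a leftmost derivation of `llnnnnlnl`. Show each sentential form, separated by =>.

S => lU   [S -> l U]
lU => lSQ   [U -> S Q]
lSQ => llUQ   [S -> l U]
llUQ => llnnQQ   [U -> n n Q]
llnnQQ => llnnUnQ   [Q -> U n]
llnnUnQ => llnnnnQnQ   [U -> n n Q]
llnnnnQnQ => llnnnnlnQ   [Q -> l]
llnnnnlnQ => llnnnnlnS   [Q -> S]
llnnnnlnS => llnnnnlnl   [S -> l]

S=>lU=>lSQ=>llUQ=>llnnQQ=>llnnUnQ=>llnnnnQnQ=>llnnnnlnQ=>llnnnnlnS=>llnnnnlnl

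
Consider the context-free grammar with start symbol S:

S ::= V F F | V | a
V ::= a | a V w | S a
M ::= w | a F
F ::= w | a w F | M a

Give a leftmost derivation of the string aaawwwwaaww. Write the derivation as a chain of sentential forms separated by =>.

S=>VFF=>SaFF=>VaFF=>SaaFF=>VFFaaFF=>aVwFFaaFF=>aaVwwFFaaFF=>aaawwFFaaFF=>aaawwwFaaFF=>aaawwwwaaFF=>aaawwwwaawF=>aaawwwwaaww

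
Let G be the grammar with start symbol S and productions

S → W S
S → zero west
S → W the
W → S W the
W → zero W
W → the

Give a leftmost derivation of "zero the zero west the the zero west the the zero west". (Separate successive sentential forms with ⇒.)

S ⇒ W S ⇒ zero W S ⇒ zero S W the S ⇒ zero W S W the S ⇒ zero S W the S W the S ⇒ zero W S W the S W the S ⇒ zero the S W the S W the S ⇒ zero the zero west W the S W the S ⇒ zero the zero west the the S W the S ⇒ zero the zero west the the zero west W the S ⇒ zero the zero west the the zero west the the S ⇒ zero the zero west the the zero west the the zero west

S ⇒ W S   [S → W S]
W S ⇒ zero W S   [W → zero W]
zero W S ⇒ zero S W the S   [W → S W the]
zero S W the S ⇒ zero W S W the S   [S → W S]
zero W S W the S ⇒ zero S W the S W the S   [W → S W the]
zero S W the S W the S ⇒ zero W S W the S W the S   [S → W S]
zero W S W the S W the S ⇒ zero the S W the S W the S   [W → the]
zero the S W the S W the S ⇒ zero the zero west W the S W the S   [S → zero west]
zero the zero west W the S W the S ⇒ zero the zero west the the S W the S   [W → the]
zero the zero west the the S W the S ⇒ zero the zero west the the zero west W the S   [S → zero west]
zero the zero west the the zero west W the S ⇒ zero the zero west the the zero west the the S   [W → the]
zero the zero west the the zero west the the S ⇒ zero the zero west the the zero west the the zero west   [S → zero west]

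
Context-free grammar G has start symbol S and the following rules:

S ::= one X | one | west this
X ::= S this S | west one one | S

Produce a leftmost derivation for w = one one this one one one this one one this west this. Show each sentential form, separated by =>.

S => one X => one S this S => one one this S => one one this one X => one one this one S this S => one one this one one X this S => one one this one one S this S => one one this one one one this S => one one this one one one this one X => one one this one one one this one S this S => one one this one one one this one one this S => one one this one one one this one one this west this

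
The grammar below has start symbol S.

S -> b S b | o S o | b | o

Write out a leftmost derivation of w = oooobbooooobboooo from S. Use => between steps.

S => oSo   [S -> o S o]
oSo => ooSoo   [S -> o S o]
ooSoo => oooSooo   [S -> o S o]
oooSooo => ooooSoooo   [S -> o S o]
ooooSoooo => oooobSboooo   [S -> b S b]
oooobSboooo => oooobbSbboooo   [S -> b S b]
oooobbSbboooo => oooobboSobboooo   [S -> o S o]
oooobboSobboooo => oooobbooSoobboooo   [S -> o S o]
oooobbooSoobboooo => oooobbooooobboooo   [S -> o]

S => oSo => ooSoo => oooSooo => ooooSoooo => oooobSboooo => oooobbSbboooo => oooobboSobboooo => oooobbooSoobboooo => oooobbooooobboooo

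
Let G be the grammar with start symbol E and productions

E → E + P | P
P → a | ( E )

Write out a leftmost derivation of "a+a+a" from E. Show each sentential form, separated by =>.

E => E+P => E+P+P => P+P+P => a+P+P => a+a+P => a+a+a

E => E+P   [E → E + P]
E+P => E+P+P   [E → E + P]
E+P+P => P+P+P   [E → P]
P+P+P => a+P+P   [P → a]
a+P+P => a+a+P   [P → a]
a+a+P => a+a+a   [P → a]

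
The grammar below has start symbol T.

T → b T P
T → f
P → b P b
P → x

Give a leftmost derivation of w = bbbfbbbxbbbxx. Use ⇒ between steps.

T⇒bTP⇒bbTPP⇒bbbTPPP⇒bbbfPPP⇒bbbfbPbPP⇒bbbfbbPbbPP⇒bbbfbbbPbbbPP⇒bbbfbbbxbbbPP⇒bbbfbbbxbbbxP⇒bbbfbbbxbbbxx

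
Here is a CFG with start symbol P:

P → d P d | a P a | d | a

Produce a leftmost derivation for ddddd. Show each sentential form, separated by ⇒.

P ⇒ dPd ⇒ ddPdd ⇒ ddddd

P ⇒ dPd   [P → d P d]
dPd ⇒ ddPdd   [P → d P d]
ddPdd ⇒ ddddd   [P → d]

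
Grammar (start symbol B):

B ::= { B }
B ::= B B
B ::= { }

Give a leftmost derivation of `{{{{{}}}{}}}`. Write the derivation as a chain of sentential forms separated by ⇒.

B ⇒ {B}   [B ::= { B }]
{B} ⇒ {{B}}   [B ::= { B }]
{{B}} ⇒ {{BB}}   [B ::= B B]
{{BB}} ⇒ {{{B}B}}   [B ::= { B }]
{{{B}B}} ⇒ {{{{B}}B}}   [B ::= { B }]
{{{{B}}B}} ⇒ {{{{{}}}B}}   [B ::= { }]
{{{{{}}}B}} ⇒ {{{{{}}}{}}}   [B ::= { }]

B⇒{B}⇒{{B}}⇒{{BB}}⇒{{{B}B}}⇒{{{{B}}B}}⇒{{{{{}}}B}}⇒{{{{{}}}{}}}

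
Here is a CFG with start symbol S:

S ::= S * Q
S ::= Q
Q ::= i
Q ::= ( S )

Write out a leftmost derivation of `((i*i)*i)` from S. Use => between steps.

S => Q => (S) => (S*Q) => (Q*Q) => ((S)*Q) => ((S*Q)*Q) => ((Q*Q)*Q) => ((i*Q)*Q) => ((i*i)*Q) => ((i*i)*i)

S => Q   [S ::= Q]
Q => (S)   [Q ::= ( S )]
(S) => (S*Q)   [S ::= S * Q]
(S*Q) => (Q*Q)   [S ::= Q]
(Q*Q) => ((S)*Q)   [Q ::= ( S )]
((S)*Q) => ((S*Q)*Q)   [S ::= S * Q]
((S*Q)*Q) => ((Q*Q)*Q)   [S ::= Q]
((Q*Q)*Q) => ((i*Q)*Q)   [Q ::= i]
((i*Q)*Q) => ((i*i)*Q)   [Q ::= i]
((i*i)*Q) => ((i*i)*i)   [Q ::= i]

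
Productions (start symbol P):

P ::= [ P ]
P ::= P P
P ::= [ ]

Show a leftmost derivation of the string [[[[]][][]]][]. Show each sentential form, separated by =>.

P => PP   [P ::= P P]
PP => [P]P   [P ::= [ P ]]
[P]P => [[P]]P   [P ::= [ P ]]
[[P]]P => [[PP]]P   [P ::= P P]
[[PP]]P => [[PPP]]P   [P ::= P P]
[[PPP]]P => [[[P]PP]]P   [P ::= [ P ]]
[[[P]PP]]P => [[[[]]PP]]P   [P ::= [ ]]
[[[[]]PP]]P => [[[[]][]P]]P   [P ::= [ ]]
[[[[]][]P]]P => [[[[]][][]]]P   [P ::= [ ]]
[[[[]][][]]]P => [[[[]][][]]][]   [P ::= [ ]]

P => PP => [P]P => [[P]]P => [[PP]]P => [[PPP]]P => [[[P]PP]]P => [[[[]]PP]]P => [[[[]][]P]]P => [[[[]][][]]]P => [[[[]][][]]][]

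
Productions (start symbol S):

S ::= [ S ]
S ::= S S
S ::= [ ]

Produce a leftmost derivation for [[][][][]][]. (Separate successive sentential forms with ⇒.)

S⇒SS⇒[S]S⇒[SS]S⇒[SSS]S⇒[[]SS]S⇒[[]SSS]S⇒[[][]SS]S⇒[[][][]S]S⇒[[][][][]]S⇒[[][][][]][]

S ⇒ SS   [S ::= S S]
SS ⇒ [S]S   [S ::= [ S ]]
[S]S ⇒ [SS]S   [S ::= S S]
[SS]S ⇒ [SSS]S   [S ::= S S]
[SSS]S ⇒ [[]SS]S   [S ::= [ ]]
[[]SS]S ⇒ [[]SSS]S   [S ::= S S]
[[]SSS]S ⇒ [[][]SS]S   [S ::= [ ]]
[[][]SS]S ⇒ [[][][]S]S   [S ::= [ ]]
[[][][]S]S ⇒ [[][][][]]S   [S ::= [ ]]
[[][][][]]S ⇒ [[][][][]][]   [S ::= [ ]]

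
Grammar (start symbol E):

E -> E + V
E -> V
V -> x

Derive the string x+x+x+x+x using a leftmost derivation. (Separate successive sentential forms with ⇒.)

E ⇒ E+V ⇒ E+V+V ⇒ E+V+V+V ⇒ E+V+V+V+V ⇒ V+V+V+V+V ⇒ x+V+V+V+V ⇒ x+x+V+V+V ⇒ x+x+x+V+V ⇒ x+x+x+x+V ⇒ x+x+x+x+x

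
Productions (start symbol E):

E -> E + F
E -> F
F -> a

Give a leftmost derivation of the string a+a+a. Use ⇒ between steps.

E ⇒ E+F   [E -> E + F]
E+F ⇒ E+F+F   [E -> E + F]
E+F+F ⇒ F+F+F   [E -> F]
F+F+F ⇒ a+F+F   [F -> a]
a+F+F ⇒ a+a+F   [F -> a]
a+a+F ⇒ a+a+a   [F -> a]

E⇒E+F⇒E+F+F⇒F+F+F⇒a+F+F⇒a+a+F⇒a+a+a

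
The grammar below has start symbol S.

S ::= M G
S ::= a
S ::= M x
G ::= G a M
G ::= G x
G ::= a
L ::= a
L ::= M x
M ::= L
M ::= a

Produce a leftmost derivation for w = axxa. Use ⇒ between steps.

S⇒MG⇒LG⇒MxG⇒LxG⇒MxxG⇒LxxG⇒axxG⇒axxa

S ⇒ MG   [S ::= M G]
MG ⇒ LG   [M ::= L]
LG ⇒ MxG   [L ::= M x]
MxG ⇒ LxG   [M ::= L]
LxG ⇒ MxxG   [L ::= M x]
MxxG ⇒ LxxG   [M ::= L]
LxxG ⇒ axxG   [L ::= a]
axxG ⇒ axxa   [G ::= a]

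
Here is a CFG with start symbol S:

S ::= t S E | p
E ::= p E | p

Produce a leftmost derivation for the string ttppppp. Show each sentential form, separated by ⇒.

S⇒tSE⇒ttSEE⇒ttpEE⇒ttppEE⇒ttpppE⇒ttppppE⇒ttppppp

S ⇒ tSE   [S ::= t S E]
tSE ⇒ ttSEE   [S ::= t S E]
ttSEE ⇒ ttpEE   [S ::= p]
ttpEE ⇒ ttppEE   [E ::= p E]
ttppEE ⇒ ttpppE   [E ::= p]
ttpppE ⇒ ttppppE   [E ::= p E]
ttppppE ⇒ ttppppp   [E ::= p]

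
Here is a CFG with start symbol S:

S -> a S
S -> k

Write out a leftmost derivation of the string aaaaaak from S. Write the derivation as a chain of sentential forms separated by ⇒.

S ⇒ aS ⇒ aaS ⇒ aaaS ⇒ aaaaS ⇒ aaaaaS ⇒ aaaaaaS ⇒ aaaaaak

S ⇒ aS   [S -> a S]
aS ⇒ aaS   [S -> a S]
aaS ⇒ aaaS   [S -> a S]
aaaS ⇒ aaaaS   [S -> a S]
aaaaS ⇒ aaaaaS   [S -> a S]
aaaaaS ⇒ aaaaaaS   [S -> a S]
aaaaaaS ⇒ aaaaaak   [S -> k]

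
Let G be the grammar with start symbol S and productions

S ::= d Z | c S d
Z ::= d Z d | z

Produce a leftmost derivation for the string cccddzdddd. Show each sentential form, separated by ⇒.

S ⇒ cSd ⇒ ccSdd ⇒ cccSddd ⇒ cccdZddd ⇒ cccddZdddd ⇒ cccddzdddd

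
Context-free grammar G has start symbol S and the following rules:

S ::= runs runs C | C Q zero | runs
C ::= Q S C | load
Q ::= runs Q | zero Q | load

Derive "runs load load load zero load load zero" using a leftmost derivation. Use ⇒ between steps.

S ⇒ C Q zero ⇒ Q S C Q zero ⇒ runs Q S C Q zero ⇒ runs load S C Q zero ⇒ runs load C Q zero C Q zero ⇒ runs load load Q zero C Q zero ⇒ runs load load load zero C Q zero ⇒ runs load load load zero load Q zero ⇒ runs load load load zero load load zero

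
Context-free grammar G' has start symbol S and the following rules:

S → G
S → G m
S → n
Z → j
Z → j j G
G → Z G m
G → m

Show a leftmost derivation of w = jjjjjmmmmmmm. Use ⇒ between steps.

S ⇒ Gm ⇒ ZGmm ⇒ jGmm ⇒ jZGmmm ⇒ jjjGGmmm ⇒ jjjZGmGmmm ⇒ jjjjjGGmGmmm ⇒ jjjjjmGmGmmm ⇒ jjjjjmmmGmmm ⇒ jjjjjmmmmmmm

S ⇒ Gm   [S → G m]
Gm ⇒ ZGmm   [G → Z G m]
ZGmm ⇒ jGmm   [Z → j]
jGmm ⇒ jZGmmm   [G → Z G m]
jZGmmm ⇒ jjjGGmmm   [Z → j j G]
jjjGGmmm ⇒ jjjZGmGmmm   [G → Z G m]
jjjZGmGmmm ⇒ jjjjjGGmGmmm   [Z → j j G]
jjjjjGGmGmmm ⇒ jjjjjmGmGmmm   [G → m]
jjjjjmGmGmmm ⇒ jjjjjmmmGmmm   [G → m]
jjjjjmmmGmmm ⇒ jjjjjmmmmmmm   [G → m]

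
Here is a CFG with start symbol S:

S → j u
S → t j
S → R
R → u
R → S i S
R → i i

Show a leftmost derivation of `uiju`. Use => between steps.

S => R   [S → R]
R => SiS   [R → S i S]
SiS => RiS   [S → R]
RiS => uiS   [R → u]
uiS => uiju   [S → j u]

S => R => SiS => RiS => uiS => uiju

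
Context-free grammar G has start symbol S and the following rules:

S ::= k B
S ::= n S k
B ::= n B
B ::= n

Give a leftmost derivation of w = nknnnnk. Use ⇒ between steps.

S ⇒ nSk   [S ::= n S k]
nSk ⇒ nkBk   [S ::= k B]
nkBk ⇒ nknBk   [B ::= n B]
nknBk ⇒ nknnBk   [B ::= n B]
nknnBk ⇒ nknnnBk   [B ::= n B]
nknnnBk ⇒ nknnnnk   [B ::= n]

S⇒nSk⇒nkBk⇒nknBk⇒nknnBk⇒nknnnBk⇒nknnnnk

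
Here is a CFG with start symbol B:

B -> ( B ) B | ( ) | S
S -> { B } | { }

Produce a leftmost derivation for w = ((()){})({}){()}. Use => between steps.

B => (B)B   [B -> ( B ) B]
(B)B => ((B)B)B   [B -> ( B ) B]
((B)B)B => ((())B)B   [B -> ( )]
((())B)B => ((())S)B   [B -> S]
((())S)B => ((()){})B   [S -> { }]
((()){})B => ((()){})(B)B   [B -> ( B ) B]
((()){})(B)B => ((()){})(S)B   [B -> S]
((()){})(S)B => ((()){})({})B   [S -> { }]
((()){})({})B => ((()){})({})S   [B -> S]
((()){})({})S => ((()){})({}){B}   [S -> { B }]
((()){})({}){B} => ((()){})({}){()}   [B -> ( )]

B=>(B)B=>((B)B)B=>((())B)B=>((())S)B=>((()){})B=>((()){})(B)B=>((()){})(S)B=>((()){})({})B=>((()){})({})S=>((()){})({}){B}=>((()){})({}){()}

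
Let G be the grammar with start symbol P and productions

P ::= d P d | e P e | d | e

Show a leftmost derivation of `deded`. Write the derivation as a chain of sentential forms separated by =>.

P => dPd   [P ::= d P d]
dPd => dePed   [P ::= e P e]
dePed => deded   [P ::= d]

P => dPd => dePed => deded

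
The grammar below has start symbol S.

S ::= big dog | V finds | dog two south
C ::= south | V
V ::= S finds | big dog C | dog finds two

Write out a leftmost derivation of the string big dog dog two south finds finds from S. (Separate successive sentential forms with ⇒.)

S ⇒ V finds ⇒ big dog C finds ⇒ big dog V finds ⇒ big dog S finds finds ⇒ big dog dog two south finds finds

S ⇒ V finds   [S ::= V finds]
V finds ⇒ big dog C finds   [V ::= big dog C]
big dog C finds ⇒ big dog V finds   [C ::= V]
big dog V finds ⇒ big dog S finds finds   [V ::= S finds]
big dog S finds finds ⇒ big dog dog two south finds finds   [S ::= dog two south]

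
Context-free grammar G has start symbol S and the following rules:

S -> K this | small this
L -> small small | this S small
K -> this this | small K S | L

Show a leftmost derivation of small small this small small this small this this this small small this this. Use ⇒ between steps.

S ⇒ K this ⇒ small K S this ⇒ small small K S S this ⇒ small small L S S this ⇒ small small this S small S S this ⇒ small small this K this small S S this ⇒ small small this L this small S S this ⇒ small small this small small this small S S this ⇒ small small this small small this small K this S this ⇒ small small this small small this small this this this S this ⇒ small small this small small this small this this this K this this ⇒ small small this small small this small this this this L this this ⇒ small small this small small this small this this this small small this this

S ⇒ K this   [S -> K this]
K this ⇒ small K S this   [K -> small K S]
small K S this ⇒ small small K S S this   [K -> small K S]
small small K S S this ⇒ small small L S S this   [K -> L]
small small L S S this ⇒ small small this S small S S this   [L -> this S small]
small small this S small S S this ⇒ small small this K this small S S this   [S -> K this]
small small this K this small S S this ⇒ small small this L this small S S this   [K -> L]
small small this L this small S S this ⇒ small small this small small this small S S this   [L -> small small]
small small this small small this small S S this ⇒ small small this small small this small K this S this   [S -> K this]
small small this small small this small K this S this ⇒ small small this small small this small this this this S this   [K -> this this]
small small this small small this small this this this S this ⇒ small small this small small this small this this this K this this   [S -> K this]
small small this small small this small this this this K this this ⇒ small small this small small this small this this this L this this   [K -> L]
small small this small small this small this this this L this this ⇒ small small this small small this small this this this small small this this   [L -> small small]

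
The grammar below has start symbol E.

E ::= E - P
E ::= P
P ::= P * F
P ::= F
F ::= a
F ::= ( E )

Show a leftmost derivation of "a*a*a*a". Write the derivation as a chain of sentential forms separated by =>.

E => P => P*F => P*F*F => P*F*F*F => F*F*F*F => a*F*F*F => a*a*F*F => a*a*a*F => a*a*a*a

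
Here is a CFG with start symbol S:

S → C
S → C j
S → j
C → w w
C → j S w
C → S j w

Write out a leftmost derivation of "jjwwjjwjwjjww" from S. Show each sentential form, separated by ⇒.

S ⇒ C   [S → C]
C ⇒ jSw   [C → j S w]
jSw ⇒ jCw   [S → C]
jCw ⇒ jSjww   [C → S j w]
jSjww ⇒ jCjjww   [S → C j]
jCjjww ⇒ jjSwjjww   [C → j S w]
jjSwjjww ⇒ jjCjwjjww   [S → C j]
jjCjwjjww ⇒ jjSjwjwjjww   [C → S j w]
jjSjwjwjjww ⇒ jjCjjwjwjjww   [S → C j]
jjCjjwjwjjww ⇒ jjwwjjwjwjjww   [C → w w]

S⇒C⇒jSw⇒jCw⇒jSjww⇒jCjjww⇒jjSwjjww⇒jjCjwjjww⇒jjSjwjwjjww⇒jjCjjwjwjjww⇒jjwwjjwjwjjww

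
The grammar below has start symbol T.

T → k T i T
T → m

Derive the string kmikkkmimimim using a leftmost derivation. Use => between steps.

T => kTiT => kmiT => kmikTiT => kmikkTiTiT => kmikkkTiTiTiT => kmikkkmiTiTiT => kmikkkmimiTiT => kmikkkmimimiT => kmikkkmimimim

T => kTiT   [T → k T i T]
kTiT => kmiT   [T → m]
kmiT => kmikTiT   [T → k T i T]
kmikTiT => kmikkTiTiT   [T → k T i T]
kmikkTiTiT => kmikkkTiTiTiT   [T → k T i T]
kmikkkTiTiTiT => kmikkkmiTiTiT   [T → m]
kmikkkmiTiTiT => kmikkkmimiTiT   [T → m]
kmikkkmimiTiT => kmikkkmimimiT   [T → m]
kmikkkmimimiT => kmikkkmimimim   [T → m]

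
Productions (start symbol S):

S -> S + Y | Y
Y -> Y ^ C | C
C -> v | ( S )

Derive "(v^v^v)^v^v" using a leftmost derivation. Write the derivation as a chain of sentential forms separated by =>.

S => Y => Y^C => Y^C^C => C^C^C => (S)^C^C => (Y)^C^C => (Y^C)^C^C => (Y^C^C)^C^C => (C^C^C)^C^C => (v^C^C)^C^C => (v^v^C)^C^C => (v^v^v)^C^C => (v^v^v)^v^C => (v^v^v)^v^v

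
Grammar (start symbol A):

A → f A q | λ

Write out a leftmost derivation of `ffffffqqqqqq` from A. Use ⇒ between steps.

A ⇒ fAq   [A → f A q]
fAq ⇒ ffAqq   [A → f A q]
ffAqq ⇒ fffAqqq   [A → f A q]
fffAqqq ⇒ ffffAqqqq   [A → f A q]
ffffAqqqq ⇒ fffffAqqqqq   [A → f A q]
fffffAqqqqq ⇒ ffffffAqqqqqq   [A → f A q]
ffffffAqqqqqq ⇒ ffffffqqqqqq   [A → λ]

A ⇒ fAq ⇒ ffAqq ⇒ fffAqqq ⇒ ffffAqqqq ⇒ fffffAqqqqq ⇒ ffffffAqqqqqq ⇒ ffffffqqqqqq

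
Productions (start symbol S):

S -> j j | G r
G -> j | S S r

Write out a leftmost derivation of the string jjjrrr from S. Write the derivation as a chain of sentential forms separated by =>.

S => Gr => SSrr => jjSrr => jjGrrr => jjjrrr

S => Gr   [S -> G r]
Gr => SSrr   [G -> S S r]
SSrr => jjSrr   [S -> j j]
jjSrr => jjGrrr   [S -> G r]
jjGrrr => jjjrrr   [G -> j]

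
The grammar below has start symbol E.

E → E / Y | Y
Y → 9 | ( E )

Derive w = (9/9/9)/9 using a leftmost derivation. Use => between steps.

E => E/Y   [E → E / Y]
E/Y => Y/Y   [E → Y]
Y/Y => (E)/Y   [Y → ( E )]
(E)/Y => (E/Y)/Y   [E → E / Y]
(E/Y)/Y => (E/Y/Y)/Y   [E → E / Y]
(E/Y/Y)/Y => (Y/Y/Y)/Y   [E → Y]
(Y/Y/Y)/Y => (9/Y/Y)/Y   [Y → 9]
(9/Y/Y)/Y => (9/9/Y)/Y   [Y → 9]
(9/9/Y)/Y => (9/9/9)/Y   [Y → 9]
(9/9/9)/Y => (9/9/9)/9   [Y → 9]

E => E/Y => Y/Y => (E)/Y => (E/Y)/Y => (E/Y/Y)/Y => (Y/Y/Y)/Y => (9/Y/Y)/Y => (9/9/Y)/Y => (9/9/9)/Y => (9/9/9)/9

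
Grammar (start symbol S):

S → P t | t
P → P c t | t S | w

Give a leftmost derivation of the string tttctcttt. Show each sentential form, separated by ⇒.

S ⇒ Pt ⇒ tSt ⇒ tPtt ⇒ tPcttt ⇒ tPctcttt ⇒ ttSctcttt ⇒ tttctcttt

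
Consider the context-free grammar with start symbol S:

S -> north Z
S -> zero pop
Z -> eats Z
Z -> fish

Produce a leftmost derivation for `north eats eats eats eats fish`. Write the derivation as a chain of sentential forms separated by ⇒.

S ⇒ north Z   [S -> north Z]
north Z ⇒ north eats Z   [Z -> eats Z]
north eats Z ⇒ north eats eats Z   [Z -> eats Z]
north eats eats Z ⇒ north eats eats eats Z   [Z -> eats Z]
north eats eats eats Z ⇒ north eats eats eats eats Z   [Z -> eats Z]
north eats eats eats eats Z ⇒ north eats eats eats eats fish   [Z -> fish]

S ⇒ north Z ⇒ north eats Z ⇒ north eats eats Z ⇒ north eats eats eats Z ⇒ north eats eats eats eats Z ⇒ north eats eats eats eats fish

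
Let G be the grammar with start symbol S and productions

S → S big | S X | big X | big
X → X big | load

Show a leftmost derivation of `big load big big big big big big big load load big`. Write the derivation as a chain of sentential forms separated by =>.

S => S big => S X big => S X X big => big X X X big => big X big X X big => big X big big X X big => big X big big big X X big => big X big big big big X X big => big X big big big big big X X big => big X big big big big big big X X big => big X big big big big big big big X X big => big load big big big big big big big X X big => big load big big big big big big big load X big => big load big big big big big big big load load big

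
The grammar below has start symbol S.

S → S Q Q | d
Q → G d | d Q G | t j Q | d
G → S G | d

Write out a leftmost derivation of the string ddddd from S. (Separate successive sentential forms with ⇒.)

S ⇒ SQQ   [S → S Q Q]
SQQ ⇒ dQQ   [S → d]
dQQ ⇒ ddQGQ   [Q → d Q G]
ddQGQ ⇒ dddGQ   [Q → d]
dddGQ ⇒ ddddQ   [G → d]
ddddQ ⇒ ddddd   [Q → d]

S ⇒ SQQ ⇒ dQQ ⇒ ddQGQ ⇒ dddGQ ⇒ ddddQ ⇒ ddddd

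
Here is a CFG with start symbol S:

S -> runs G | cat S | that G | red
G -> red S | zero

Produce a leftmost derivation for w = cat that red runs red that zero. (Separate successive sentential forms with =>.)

S => cat S => cat that G => cat that red S => cat that red runs G => cat that red runs red S => cat that red runs red that G => cat that red runs red that zero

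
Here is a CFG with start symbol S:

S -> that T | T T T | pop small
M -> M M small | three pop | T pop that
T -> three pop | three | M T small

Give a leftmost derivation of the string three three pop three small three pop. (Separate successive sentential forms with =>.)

S => T T T => three T T => three M T small T => three three pop T small T => three three pop three small T => three three pop three small three pop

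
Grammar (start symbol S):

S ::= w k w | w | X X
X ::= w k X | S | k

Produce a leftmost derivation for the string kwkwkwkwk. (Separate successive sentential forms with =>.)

S => XX => kX => kwkX => kwkwkX => kwkwkwkX => kwkwkwkS => kwkwkwkXX => kwkwkwkSX => kwkwkwkwX => kwkwkwkwk

S => XX   [S ::= X X]
XX => kX   [X ::= k]
kX => kwkX   [X ::= w k X]
kwkX => kwkwkX   [X ::= w k X]
kwkwkX => kwkwkwkX   [X ::= w k X]
kwkwkwkX => kwkwkwkS   [X ::= S]
kwkwkwkS => kwkwkwkXX   [S ::= X X]
kwkwkwkXX => kwkwkwkSX   [X ::= S]
kwkwkwkSX => kwkwkwkwX   [S ::= w]
kwkwkwkwX => kwkwkwkwk   [X ::= k]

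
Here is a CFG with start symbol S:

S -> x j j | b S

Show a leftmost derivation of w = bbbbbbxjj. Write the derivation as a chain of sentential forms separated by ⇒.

S ⇒ bS ⇒ bbS ⇒ bbbS ⇒ bbbbS ⇒ bbbbbS ⇒ bbbbbbS ⇒ bbbbbbxjj

S ⇒ bS   [S -> b S]
bS ⇒ bbS   [S -> b S]
bbS ⇒ bbbS   [S -> b S]
bbbS ⇒ bbbbS   [S -> b S]
bbbbS ⇒ bbbbbS   [S -> b S]
bbbbbS ⇒ bbbbbbS   [S -> b S]
bbbbbbS ⇒ bbbbbbxjj   [S -> x j j]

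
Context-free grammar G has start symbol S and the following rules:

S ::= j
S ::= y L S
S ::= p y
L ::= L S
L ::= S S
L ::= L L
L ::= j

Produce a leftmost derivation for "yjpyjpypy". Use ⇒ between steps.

S ⇒ yLS   [S ::= y L S]
yLS ⇒ yLLS   [L ::= L L]
yLLS ⇒ yLSLS   [L ::= L S]
yLSLS ⇒ yjSLS   [L ::= j]
yjSLS ⇒ yjpyLS   [S ::= p y]
yjpyLS ⇒ yjpySSS   [L ::= S S]
yjpySSS ⇒ yjpyjSS   [S ::= j]
yjpyjSS ⇒ yjpyjpyS   [S ::= p y]
yjpyjpyS ⇒ yjpyjpypy   [S ::= p y]

S ⇒ yLS ⇒ yLLS ⇒ yLSLS ⇒ yjSLS ⇒ yjpyLS ⇒ yjpySSS ⇒ yjpyjSS ⇒ yjpyjpyS ⇒ yjpyjpypy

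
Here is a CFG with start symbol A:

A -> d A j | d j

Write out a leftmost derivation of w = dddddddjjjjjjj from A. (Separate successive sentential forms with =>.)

A=>dAj=>ddAjj=>dddAjjj=>ddddAjjjj=>dddddAjjjjj=>ddddddAjjjjjj=>dddddddjjjjjjj

A => dAj   [A -> d A j]
dAj => ddAjj   [A -> d A j]
ddAjj => dddAjjj   [A -> d A j]
dddAjjj => ddddAjjjj   [A -> d A j]
ddddAjjjj => dddddAjjjjj   [A -> d A j]
dddddAjjjjj => ddddddAjjjjjj   [A -> d A j]
ddddddAjjjjjj => dddddddjjjjjjj   [A -> d j]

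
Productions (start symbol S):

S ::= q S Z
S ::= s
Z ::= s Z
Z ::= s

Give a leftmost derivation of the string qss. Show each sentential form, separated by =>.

S=>qSZ=>qsZ=>qss

S => qSZ   [S ::= q S Z]
qSZ => qsZ   [S ::= s]
qsZ => qss   [Z ::= s]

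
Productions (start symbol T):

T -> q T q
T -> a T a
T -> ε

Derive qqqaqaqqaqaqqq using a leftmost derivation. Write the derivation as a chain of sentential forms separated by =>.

T => qTq => qqTqq => qqqTqqq => qqqaTaqqq => qqqaqTqaqqq => qqqaqaTaqaqqq => qqqaqaqTqaqaqqq => qqqaqaqqaqaqqq

T => qTq   [T -> q T q]
qTq => qqTqq   [T -> q T q]
qqTqq => qqqTqqq   [T -> q T q]
qqqTqqq => qqqaTaqqq   [T -> a T a]
qqqaTaqqq => qqqaqTqaqqq   [T -> q T q]
qqqaqTqaqqq => qqqaqaTaqaqqq   [T -> a T a]
qqqaqaTaqaqqq => qqqaqaqTqaqaqqq   [T -> q T q]
qqqaqaqTqaqaqqq => qqqaqaqqaqaqqq   [T -> ε]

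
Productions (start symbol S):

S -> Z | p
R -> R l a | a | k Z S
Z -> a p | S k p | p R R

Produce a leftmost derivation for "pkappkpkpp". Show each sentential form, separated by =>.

S => Z   [S -> Z]
Z => pRR   [Z -> p R R]
pRR => pkZSR   [R -> k Z S]
pkZSR => pkapSR   [Z -> a p]
pkapSR => pkappR   [S -> p]
pkappR => pkappkZS   [R -> k Z S]
pkappkZS => pkappkSkpS   [Z -> S k p]
pkappkSkpS => pkappkpkpS   [S -> p]
pkappkpkpS => pkappkpkpp   [S -> p]

S => Z => pRR => pkZSR => pkapSR => pkappR => pkappkZS => pkappkSkpS => pkappkpkpS => pkappkpkpp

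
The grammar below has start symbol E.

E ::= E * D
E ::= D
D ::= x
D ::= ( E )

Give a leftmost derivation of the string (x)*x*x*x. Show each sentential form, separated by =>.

E => E*D => E*D*D => E*D*D*D => D*D*D*D => (E)*D*D*D => (D)*D*D*D => (x)*D*D*D => (x)*x*D*D => (x)*x*x*D => (x)*x*x*x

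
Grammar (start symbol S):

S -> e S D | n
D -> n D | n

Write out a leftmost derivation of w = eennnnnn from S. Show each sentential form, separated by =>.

S => eSD   [S -> e S D]
eSD => eeSDD   [S -> e S D]
eeSDD => eenDD   [S -> n]
eenDD => eennDD   [D -> n D]
eennDD => eennnD   [D -> n]
eennnD => eennnnD   [D -> n D]
eennnnD => eennnnnD   [D -> n D]
eennnnnD => eennnnnn   [D -> n]

S => eSD => eeSDD => eenDD => eennDD => eennnD => eennnnD => eennnnnD => eennnnnn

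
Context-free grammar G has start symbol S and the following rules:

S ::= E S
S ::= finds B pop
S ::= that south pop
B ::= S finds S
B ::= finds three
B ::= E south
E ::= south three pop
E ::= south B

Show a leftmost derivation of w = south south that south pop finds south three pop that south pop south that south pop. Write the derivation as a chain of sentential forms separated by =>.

S => E S => south B S => south E south S => south south B south S => south south S finds S south S => south south that south pop finds S south S => south south that south pop finds E S south S => south south that south pop finds south three pop S south S => south south that south pop finds south three pop that south pop south S => south south that south pop finds south three pop that south pop south that south pop

S => E S   [S ::= E S]
E S => south B S   [E ::= south B]
south B S => south E south S   [B ::= E south]
south E south S => south south B south S   [E ::= south B]
south south B south S => south south S finds S south S   [B ::= S finds S]
south south S finds S south S => south south that south pop finds S south S   [S ::= that south pop]
south south that south pop finds S south S => south south that south pop finds E S south S   [S ::= E S]
south south that south pop finds E S south S => south south that south pop finds south three pop S south S   [E ::= south three pop]
south south that south pop finds south three pop S south S => south south that south pop finds south three pop that south pop south S   [S ::= that south pop]
south south that south pop finds south three pop that south pop south S => south south that south pop finds south three pop that south pop south that south pop   [S ::= that south pop]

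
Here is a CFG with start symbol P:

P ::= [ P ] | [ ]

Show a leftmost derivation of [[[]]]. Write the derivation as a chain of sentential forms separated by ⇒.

P⇒[P]⇒[[P]]⇒[[[]]]

P ⇒ [P]   [P ::= [ P ]]
[P] ⇒ [[P]]   [P ::= [ P ]]
[[P]] ⇒ [[[]]]   [P ::= [ ]]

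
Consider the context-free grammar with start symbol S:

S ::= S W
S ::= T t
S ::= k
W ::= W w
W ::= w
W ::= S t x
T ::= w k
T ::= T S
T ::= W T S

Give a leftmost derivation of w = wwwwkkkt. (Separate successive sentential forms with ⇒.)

S ⇒ Tt ⇒ WTSt ⇒ wTSt ⇒ wWTSSt ⇒ wWwTSSt ⇒ wwwTSSt ⇒ wwwwkSSt ⇒ wwwwkkSt ⇒ wwwwkkkt

S ⇒ Tt   [S ::= T t]
Tt ⇒ WTSt   [T ::= W T S]
WTSt ⇒ wTSt   [W ::= w]
wTSt ⇒ wWTSSt   [T ::= W T S]
wWTSSt ⇒ wWwTSSt   [W ::= W w]
wWwTSSt ⇒ wwwTSSt   [W ::= w]
wwwTSSt ⇒ wwwwkSSt   [T ::= w k]
wwwwkSSt ⇒ wwwwkkSt   [S ::= k]
wwwwkkSt ⇒ wwwwkkkt   [S ::= k]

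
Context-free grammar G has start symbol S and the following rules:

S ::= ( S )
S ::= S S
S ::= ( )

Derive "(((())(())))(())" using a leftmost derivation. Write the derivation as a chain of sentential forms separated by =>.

S => SS   [S ::= S S]
SS => (S)S   [S ::= ( S )]
(S)S => ((S))S   [S ::= ( S )]
((S))S => ((SS))S   [S ::= S S]
((SS))S => (((S)S))S   [S ::= ( S )]
(((S)S))S => (((())S))S   [S ::= ( )]
(((())S))S => (((())(S)))S   [S ::= ( S )]
(((())(S)))S => (((())(())))S   [S ::= ( )]
(((())(())))S => (((())(())))(S)   [S ::= ( S )]
(((())(())))(S) => (((())(())))(())   [S ::= ( )]

S => SS => (S)S => ((S))S => ((SS))S => (((S)S))S => (((())S))S => (((())(S)))S => (((())(())))S => (((())(())))(S) => (((())(())))(())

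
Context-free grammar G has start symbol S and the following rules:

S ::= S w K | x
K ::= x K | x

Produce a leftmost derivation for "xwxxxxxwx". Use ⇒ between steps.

S ⇒ SwK ⇒ SwKwK ⇒ xwKwK ⇒ xwxKwK ⇒ xwxxKwK ⇒ xwxxxKwK ⇒ xwxxxxKwK ⇒ xwxxxxxwK ⇒ xwxxxxxwx

S ⇒ SwK   [S ::= S w K]
SwK ⇒ SwKwK   [S ::= S w K]
SwKwK ⇒ xwKwK   [S ::= x]
xwKwK ⇒ xwxKwK   [K ::= x K]
xwxKwK ⇒ xwxxKwK   [K ::= x K]
xwxxKwK ⇒ xwxxxKwK   [K ::= x K]
xwxxxKwK ⇒ xwxxxxKwK   [K ::= x K]
xwxxxxKwK ⇒ xwxxxxxwK   [K ::= x]
xwxxxxxwK ⇒ xwxxxxxwx   [K ::= x]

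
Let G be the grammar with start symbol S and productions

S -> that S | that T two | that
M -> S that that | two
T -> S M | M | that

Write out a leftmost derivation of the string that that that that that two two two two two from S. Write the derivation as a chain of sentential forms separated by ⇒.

S ⇒ that T two   [S -> that T two]
that T two ⇒ that S M two   [T -> S M]
that S M two ⇒ that that T two M two   [S -> that T two]
that that T two M two ⇒ that that S M two M two   [T -> S M]
that that S M two M two ⇒ that that that S M two M two   [S -> that S]
that that that S M two M two ⇒ that that that that T two M two M two   [S -> that T two]
that that that that T two M two M two ⇒ that that that that that two M two M two   [T -> that]
that that that that that two M two M two ⇒ that that that that that two two two M two   [M -> two]
that that that that that two two two M two ⇒ that that that that that two two two two two   [M -> two]

S ⇒ that T two ⇒ that S M two ⇒ that that T two M two ⇒ that that S M two M two ⇒ that that that S M two M two ⇒ that that that that T two M two M two ⇒ that that that that that two M two M two ⇒ that that that that that two two two M two ⇒ that that that that that two two two two two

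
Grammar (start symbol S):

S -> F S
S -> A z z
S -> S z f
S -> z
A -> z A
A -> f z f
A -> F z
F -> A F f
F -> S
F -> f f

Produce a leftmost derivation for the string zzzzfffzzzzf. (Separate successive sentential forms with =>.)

S => Szf => Azzzf => Fzzzzf => AFfzzzzf => zAFfzzzzf => zzAFfzzzzf => zzFzFfzzzzf => zzSzFfzzzzf => zzzzFfzzzzf => zzzzfffzzzzf

S => Szf   [S -> S z f]
Szf => Azzzf   [S -> A z z]
Azzzf => Fzzzzf   [A -> F z]
Fzzzzf => AFfzzzzf   [F -> A F f]
AFfzzzzf => zAFfzzzzf   [A -> z A]
zAFfzzzzf => zzAFfzzzzf   [A -> z A]
zzAFfzzzzf => zzFzFfzzzzf   [A -> F z]
zzFzFfzzzzf => zzSzFfzzzzf   [F -> S]
zzSzFfzzzzf => zzzzFfzzzzf   [S -> z]
zzzzFfzzzzf => zzzzfffzzzzf   [F -> f f]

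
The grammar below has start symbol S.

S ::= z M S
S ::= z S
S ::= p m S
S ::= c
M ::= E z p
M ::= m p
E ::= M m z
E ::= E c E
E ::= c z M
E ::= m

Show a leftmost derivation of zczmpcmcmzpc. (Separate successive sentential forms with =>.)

S => zMS   [S ::= z M S]
zMS => zEzpS   [M ::= E z p]
zEzpS => zEcEzpS   [E ::= E c E]
zEcEzpS => zEcEcEzpS   [E ::= E c E]
zEcEcEzpS => zczMcEcEzpS   [E ::= c z M]
zczMcEcEzpS => zczmpcEcEzpS   [M ::= m p]
zczmpcEcEzpS => zczmpcmcEzpS   [E ::= m]
zczmpcmcEzpS => zczmpcmcmzpS   [E ::= m]
zczmpcmcmzpS => zczmpcmcmzpc   [S ::= c]

S=>zMS=>zEzpS=>zEcEzpS=>zEcEcEzpS=>zczMcEcEzpS=>zczmpcEcEzpS=>zczmpcmcEzpS=>zczmpcmcmzpS=>zczmpcmcmzpc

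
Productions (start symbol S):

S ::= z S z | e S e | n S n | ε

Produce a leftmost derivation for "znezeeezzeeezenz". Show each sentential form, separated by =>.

S => zSz   [S ::= z S z]
zSz => znSnz   [S ::= n S n]
znSnz => zneSenz   [S ::= e S e]
zneSenz => znezSzenz   [S ::= z S z]
znezSzenz => znezeSezenz   [S ::= e S e]
znezeSezenz => znezeeSeezenz   [S ::= e S e]
znezeeSeezenz => znezeeeSeeezenz   [S ::= e S e]
znezeeeSeeezenz => znezeeezSzeeezenz   [S ::= z S z]
znezeeezSzeeezenz => znezeeezzeeezenz   [S ::= ε]

S => zSz => znSnz => zneSenz => znezSzenz => znezeSezenz => znezeeSeezenz => znezeeeSeeezenz => znezeeezSzeeezenz => znezeeezzeeezenz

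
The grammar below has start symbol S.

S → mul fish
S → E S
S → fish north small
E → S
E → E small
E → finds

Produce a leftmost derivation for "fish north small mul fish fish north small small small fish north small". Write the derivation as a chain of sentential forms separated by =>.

S => E S => S S => fish north small S => fish north small E S => fish north small S S => fish north small mul fish S => fish north small mul fish E S => fish north small mul fish E small S => fish north small mul fish E small small S => fish north small mul fish S small small S => fish north small mul fish fish north small small small S => fish north small mul fish fish north small small small fish north small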